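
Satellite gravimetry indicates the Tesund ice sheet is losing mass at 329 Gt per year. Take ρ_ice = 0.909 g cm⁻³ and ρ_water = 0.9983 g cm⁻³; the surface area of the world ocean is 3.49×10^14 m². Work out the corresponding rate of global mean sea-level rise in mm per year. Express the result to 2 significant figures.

ρ_w = 0.9983 g cm⁻³ = 998.3 kg m⁻³. Annual water volume added = 329 Gt / ρ_w = 3.290×10^14 kg / 998.3 kg m⁻³ = 3.296×10^11 m³.
Δh per year = 3.296×10^11 / 3.49×10^14 = 9.44×10^-4 m = 0.94 mm.

≈ 0.94 mm/yr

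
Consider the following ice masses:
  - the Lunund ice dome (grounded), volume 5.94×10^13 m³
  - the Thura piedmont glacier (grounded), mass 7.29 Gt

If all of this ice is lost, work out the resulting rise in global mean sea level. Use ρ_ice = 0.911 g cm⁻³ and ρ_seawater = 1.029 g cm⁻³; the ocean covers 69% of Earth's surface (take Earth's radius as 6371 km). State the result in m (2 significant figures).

Lunund: 5.94×10^13 m³ × (911/1029) = 5.259×10^13 m³ of water.
Thura: 7.29 Gt = 7.290×10^12 kg; dividing by ρ_w = 1.029 g cm⁻³ = 1029 kg m⁻³ gives 7.085×10^9 m³ of water.
Total added water ≈ 5.260×10^13 m³ over 3.52×10^14 m² → Δh = 0.149 m.

≈ 0.15 m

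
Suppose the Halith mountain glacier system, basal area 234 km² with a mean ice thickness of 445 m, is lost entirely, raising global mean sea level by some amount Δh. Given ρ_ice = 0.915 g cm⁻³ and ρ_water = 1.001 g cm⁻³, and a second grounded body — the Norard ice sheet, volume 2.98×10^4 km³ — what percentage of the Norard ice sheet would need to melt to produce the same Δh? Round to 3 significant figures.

≈ 0.349 %

Equal sea-level rise means equal mass of meltwater, i.e. equal mass of ice lost.
Ice mass of Halith: 9.528×10^13 kg; ice mass of Norard: 2.727×10^16 kg.
Fraction required = 9.528×10^13 / 2.727×10^16 = 3.49×10^-3 → 0.349 %.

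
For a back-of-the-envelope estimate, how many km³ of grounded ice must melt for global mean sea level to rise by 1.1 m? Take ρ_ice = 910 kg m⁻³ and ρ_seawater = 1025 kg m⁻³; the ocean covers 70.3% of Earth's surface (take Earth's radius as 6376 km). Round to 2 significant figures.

≈ 4.4×10^5 km³

Required water volume = Δh × A = 1.1 m × 3.59×10^14 m² = 3.951×10^14 m³ = 3.951×10^5 km³.
Ice volume = water volume × ρ_w/ρ_ice = 3.951×10^5 × 1025/910 = 4.4×10^5 km³.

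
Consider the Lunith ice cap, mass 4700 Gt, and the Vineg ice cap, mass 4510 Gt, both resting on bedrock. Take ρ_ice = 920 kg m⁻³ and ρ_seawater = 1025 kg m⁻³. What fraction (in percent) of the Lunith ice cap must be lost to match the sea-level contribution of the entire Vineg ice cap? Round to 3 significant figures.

≈ 96.0 %

Equal sea-level rise means equal mass of meltwater, i.e. equal mass of ice lost.
Ice mass of Vineg: 4.510×10^15 kg; ice mass of Lunith: 4.700×10^15 kg.
Fraction required = 4.510×10^15 / 4.700×10^15 = 0.960 → 96.0 %.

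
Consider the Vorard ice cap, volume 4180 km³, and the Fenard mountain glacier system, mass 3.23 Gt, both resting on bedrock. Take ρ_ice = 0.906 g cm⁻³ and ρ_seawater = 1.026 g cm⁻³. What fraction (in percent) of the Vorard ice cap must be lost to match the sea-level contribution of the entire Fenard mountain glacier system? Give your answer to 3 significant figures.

≈ 0.0853 %

Equal sea-level rise means equal mass of meltwater, i.e. equal mass of ice lost.
Ice mass of Fenard: 3.230×10^12 kg; ice mass of Vorard: 3.787×10^15 kg.
Fraction required = 3.230×10^12 / 3.787×10^15 = 8.53×10^-4 → 0.0853 %.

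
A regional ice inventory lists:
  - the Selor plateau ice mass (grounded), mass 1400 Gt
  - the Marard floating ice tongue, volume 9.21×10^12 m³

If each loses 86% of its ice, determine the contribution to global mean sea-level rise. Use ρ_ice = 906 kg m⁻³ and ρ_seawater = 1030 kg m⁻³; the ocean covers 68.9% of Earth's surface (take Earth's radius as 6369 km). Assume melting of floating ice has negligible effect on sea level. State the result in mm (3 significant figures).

≈ 3.33 mm

Selor: 0.86 × 1400 Gt = 1.204×10^15 kg; dividing by ρ_w = 1030 kg m⁻³ gives 1.169×10^12 m³ of water.
The Marard floating ice tongue is floating and already displaces its own weight of water, so its melt adds essentially nothing to sea level.
Total added water ≈ 1.169×10^12 m³ over 3.51×10^14 m² → Δh = 3.33×10^-3 m = 3.33 mm.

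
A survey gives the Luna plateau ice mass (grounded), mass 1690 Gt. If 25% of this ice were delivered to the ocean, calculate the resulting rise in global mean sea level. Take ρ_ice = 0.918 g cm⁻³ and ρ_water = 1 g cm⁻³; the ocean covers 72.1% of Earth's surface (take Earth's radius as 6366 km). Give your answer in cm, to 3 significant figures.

≈ 0.115 cm

Luna: 0.25 × 1690 Gt = 4.225×10^14 kg; dividing by ρ_w = 1 g cm⁻³ = 1000 kg m⁻³ gives 4.225×10^11 m³ of water.
Spread over 3.67×10^14 m² of ocean, Δh = 4.225×10^11 / 3.67×10^14 = 1.15×10^-3 m = 0.115 cm.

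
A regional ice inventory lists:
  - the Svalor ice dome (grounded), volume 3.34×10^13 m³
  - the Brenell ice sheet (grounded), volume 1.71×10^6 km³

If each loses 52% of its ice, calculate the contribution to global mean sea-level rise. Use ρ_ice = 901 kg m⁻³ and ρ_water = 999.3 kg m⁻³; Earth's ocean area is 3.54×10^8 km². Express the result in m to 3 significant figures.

≈ 2.31 m

Svalor: 0.52 × 3.34×10^13 m³ × (901/999.3) = 1.566×10^13 m³ of water.
Brenell: 0.52 × 1.71×10^6 km³ × (901/999.3) = 8.017×10^5 km³ of water.
Total added water ≈ 8.174×10^14 m³ over 3.54×10^14 m² → Δh = 2.31 m.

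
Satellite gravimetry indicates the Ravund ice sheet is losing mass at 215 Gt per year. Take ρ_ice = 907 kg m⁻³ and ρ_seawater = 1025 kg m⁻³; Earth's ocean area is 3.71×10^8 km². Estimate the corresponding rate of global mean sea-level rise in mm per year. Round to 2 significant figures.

ρ_w = 1025 kg m⁻³. Annual water volume added = 215 Gt / ρ_w = 2.150×10^14 kg / 1025 kg m⁻³ = 2.098×10^11 m³.
Δh per year = 2.098×10^11 / 3.71×10^14 = 5.65×10^-4 m = 0.57 mm.

≈ 0.57 mm/yr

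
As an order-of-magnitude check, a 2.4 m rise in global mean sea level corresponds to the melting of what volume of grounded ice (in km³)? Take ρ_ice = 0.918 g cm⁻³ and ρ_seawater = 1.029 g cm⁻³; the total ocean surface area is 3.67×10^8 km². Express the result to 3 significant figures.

≈ 9.87×10^5 km³

Required water volume = Δh × A = 2.4 m × 3.67×10^14 m² = 8.808×10^14 m³ = 8.808×10^5 km³.
Ice volume = water volume × ρ_w/ρ_ice = 8.808×10^5 × 1029/918 = 9.87×10^5 km³.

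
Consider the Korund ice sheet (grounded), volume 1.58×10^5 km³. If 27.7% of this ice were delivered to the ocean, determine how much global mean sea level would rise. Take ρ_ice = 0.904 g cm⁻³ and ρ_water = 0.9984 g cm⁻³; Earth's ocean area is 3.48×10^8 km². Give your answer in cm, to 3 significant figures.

Korund: 0.277 × 1.58×10^5 km³ × (904/998.4) = 3.963×10^4 km³ of water.
Spread over 3.48×10^14 m² of ocean, Δh = 3.963×10^13 / 3.48×10^14 = 0.114 m = 11.4 cm.

≈ 11.4 cm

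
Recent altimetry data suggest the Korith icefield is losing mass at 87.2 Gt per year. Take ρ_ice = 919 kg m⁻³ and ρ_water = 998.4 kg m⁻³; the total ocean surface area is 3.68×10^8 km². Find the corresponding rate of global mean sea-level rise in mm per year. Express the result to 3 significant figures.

ρ_w = 998.4 kg m⁻³. Annual water volume added = 87.2 Gt / ρ_w = 8.720×10^13 kg / 998.4 kg m⁻³ = 8.734×10^10 m³.
Δh per year = 8.734×10^10 / 3.68×10^14 = 2.37×10^-4 m = 0.237 mm.

≈ 0.237 mm/yr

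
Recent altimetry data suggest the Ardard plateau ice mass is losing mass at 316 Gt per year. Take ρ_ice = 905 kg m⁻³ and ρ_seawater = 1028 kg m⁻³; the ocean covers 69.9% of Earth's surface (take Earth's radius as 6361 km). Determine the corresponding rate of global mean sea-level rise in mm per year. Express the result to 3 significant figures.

ρ_w = 1028 kg m⁻³. Annual water volume added = 316 Gt / ρ_w = 3.160×10^14 kg / 1028 kg m⁻³ = 3.074×10^11 m³.
Δh per year = 3.074×10^11 / 3.55×10^14 = 8.65×10^-4 m = 0.865 mm.

≈ 0.865 mm/yr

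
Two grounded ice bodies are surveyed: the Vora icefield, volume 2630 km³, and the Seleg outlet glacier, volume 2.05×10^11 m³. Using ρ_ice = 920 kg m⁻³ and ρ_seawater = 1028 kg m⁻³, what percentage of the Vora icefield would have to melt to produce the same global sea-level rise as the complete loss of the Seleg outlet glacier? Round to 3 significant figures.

≈ 7.79 %

Equal sea-level rise means equal mass of meltwater, i.e. equal mass of ice lost.
Ice mass of Seleg: 1.886×10^14 kg; ice mass of Vora: 2.420×10^15 kg.
Fraction required = 1.886×10^14 / 2.420×10^15 = 0.0779 → 7.79 %.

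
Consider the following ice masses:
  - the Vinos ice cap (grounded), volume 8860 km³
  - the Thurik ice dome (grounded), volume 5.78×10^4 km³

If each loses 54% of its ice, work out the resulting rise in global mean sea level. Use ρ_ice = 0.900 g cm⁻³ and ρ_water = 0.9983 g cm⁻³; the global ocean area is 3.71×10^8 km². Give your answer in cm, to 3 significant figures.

≈ 8.75 cm

Vinos: 0.54 × 8860 km³ × (900/998.3) = 4313 km³ of water.
Thurik: 0.54 × 5.78×10^4 km³ × (900/998.3) = 2.814×10^4 km³ of water.
Total added water ≈ 3.245×10^13 m³ over 3.71×10^14 m² → Δh = 0.0875 m = 8.75 cm.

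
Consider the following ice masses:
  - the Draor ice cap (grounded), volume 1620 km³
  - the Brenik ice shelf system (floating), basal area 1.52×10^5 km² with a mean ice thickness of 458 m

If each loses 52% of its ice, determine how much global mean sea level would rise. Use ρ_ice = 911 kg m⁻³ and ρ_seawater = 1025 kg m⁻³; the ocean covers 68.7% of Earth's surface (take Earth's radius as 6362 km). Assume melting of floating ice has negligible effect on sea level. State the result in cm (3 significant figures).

≈ 0.214 cm

Draor: 0.52 × 1620 km³ × (911/1025) = 748.7 km³ of water.
The Brenik ice shelf system is floating and already displaces its own weight of water, so its melt adds essentially nothing to sea level.
Total added water ≈ 7.487×10^11 m³ over 3.49×10^14 m² → Δh = 2.14×10^-3 m = 0.214 cm.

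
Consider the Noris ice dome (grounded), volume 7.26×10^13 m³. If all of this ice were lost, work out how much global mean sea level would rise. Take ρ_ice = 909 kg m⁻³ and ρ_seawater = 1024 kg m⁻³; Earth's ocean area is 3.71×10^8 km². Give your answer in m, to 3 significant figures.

≈ 0.174 m

Noris: 7.26×10^13 m³ × (909/1024) = 6.445×10^13 m³ of water.
Spread over 3.71×10^14 m² of ocean, Δh = 6.445×10^13 / 3.71×10^14 = 0.174 m.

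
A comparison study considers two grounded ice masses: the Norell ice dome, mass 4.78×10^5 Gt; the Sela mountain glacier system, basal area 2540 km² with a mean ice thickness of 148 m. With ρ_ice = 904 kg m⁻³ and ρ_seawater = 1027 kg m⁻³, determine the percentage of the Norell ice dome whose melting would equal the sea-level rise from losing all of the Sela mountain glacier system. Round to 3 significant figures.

≈ 0.0711 %

Equal sea-level rise means equal mass of meltwater, i.e. equal mass of ice lost.
Ice mass of Sela: 3.398×10^14 kg; ice mass of Norell: 4.780×10^17 kg.
Fraction required = 3.398×10^14 / 4.780×10^17 = 7.11×10^-4 → 0.0711 %.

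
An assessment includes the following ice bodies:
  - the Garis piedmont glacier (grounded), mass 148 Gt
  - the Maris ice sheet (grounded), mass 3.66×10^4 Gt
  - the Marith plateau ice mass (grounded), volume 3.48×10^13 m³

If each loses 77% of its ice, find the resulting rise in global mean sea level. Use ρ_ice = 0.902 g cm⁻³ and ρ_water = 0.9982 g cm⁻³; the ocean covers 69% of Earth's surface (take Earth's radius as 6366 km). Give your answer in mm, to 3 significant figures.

≈ 150 mm

Garis: 0.77 × 148 Gt = 1.140×10^14 kg; dividing by ρ_w = 0.9982 g cm⁻³ = 998.2 kg m⁻³ gives 1.142×10^11 m³ of water.
Maris: 0.77 × 3.66×10^4 Gt = 2.818×10^16 kg; dividing by ρ_w = 998.2 kg m⁻³ gives 2.823×10^13 m³ of water.
Marith: 0.77 × 3.48×10^13 m³ × (902/998.2) = 2.421×10^13 m³ of water.
Total added water ≈ 5.256×10^13 m³ over 3.51×10^14 m² → Δh = 0.150 m = 150 mm.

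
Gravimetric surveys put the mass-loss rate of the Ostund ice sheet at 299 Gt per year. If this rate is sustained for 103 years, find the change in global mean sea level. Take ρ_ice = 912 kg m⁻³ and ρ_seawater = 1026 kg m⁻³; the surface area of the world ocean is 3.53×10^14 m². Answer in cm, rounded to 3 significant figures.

Total mass lost = 299 Gt/yr × 103 yr = 3.080×10^4 Gt = 3.080×10^16 kg.
ρ_w = 1026 kg m⁻³, so water volume = 3.080×10^16 / 1026 = 3.002×10^13 m³.
Δh = 3.002×10^13 / 3.53×10^14 = 0.0850 m = 8.50 cm.

≈ 8.50 cm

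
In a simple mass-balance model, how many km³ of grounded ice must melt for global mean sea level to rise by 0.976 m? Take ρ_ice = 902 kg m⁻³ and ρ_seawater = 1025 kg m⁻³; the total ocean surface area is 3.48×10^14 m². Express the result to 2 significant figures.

≈ 3.9×10^5 km³

Required water volume = Δh × A = 0.976 m × 3.48×10^14 m² = 3.396×10^14 m³ = 3.396×10^5 km³.
Ice volume = water volume × ρ_w/ρ_ice = 3.396×10^5 × 1025/902 = 3.9×10^5 km³.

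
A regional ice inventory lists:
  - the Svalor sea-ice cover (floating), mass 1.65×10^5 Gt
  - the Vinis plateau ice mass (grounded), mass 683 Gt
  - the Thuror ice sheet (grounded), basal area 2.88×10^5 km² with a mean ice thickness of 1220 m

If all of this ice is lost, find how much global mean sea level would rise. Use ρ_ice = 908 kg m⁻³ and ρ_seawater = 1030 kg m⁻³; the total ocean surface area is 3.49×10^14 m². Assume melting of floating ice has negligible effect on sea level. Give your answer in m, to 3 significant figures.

≈ 0.889 m

The Svalor sea-ice cover is floating and already displaces its own weight of water, so its melt adds essentially nothing to sea level.
Vinis: 683 Gt = 6.830×10^14 kg; dividing by ρ_w = 1030 kg m⁻³ gives 6.631×10^11 m³ of water.
Thuror: ice volume = 2.88×10^5 km² × 1220 m = 3.514×10^5 km³; 3.514×10^5 × (908/1030) = 3.097×10^5 km³ of water.
Total added water ≈ 3.104×10^14 m³ over 3.49×10^14 m² → Δh = 0.889 m.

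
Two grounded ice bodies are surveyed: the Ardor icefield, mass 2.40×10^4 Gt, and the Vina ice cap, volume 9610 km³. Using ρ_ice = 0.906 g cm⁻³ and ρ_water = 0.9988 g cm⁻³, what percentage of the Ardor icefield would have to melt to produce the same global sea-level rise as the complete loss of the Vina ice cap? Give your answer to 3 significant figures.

Equal sea-level rise means equal mass of meltwater, i.e. equal mass of ice lost.
Ice mass of Vina: 8.707×10^15 kg; ice mass of Ardor: 2.400×10^16 kg.
Fraction required = 8.707×10^15 / 2.400×10^16 = 0.363 → 36.3 %.

≈ 36.3 %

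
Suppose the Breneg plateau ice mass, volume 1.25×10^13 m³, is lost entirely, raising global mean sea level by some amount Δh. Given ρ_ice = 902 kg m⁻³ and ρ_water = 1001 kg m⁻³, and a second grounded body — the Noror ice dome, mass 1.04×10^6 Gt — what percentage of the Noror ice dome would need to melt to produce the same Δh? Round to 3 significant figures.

≈ 1.08 %

Equal sea-level rise means equal mass of meltwater, i.e. equal mass of ice lost.
Ice mass of Breneg: 1.128×10^16 kg; ice mass of Noror: 1.040×10^18 kg.
Fraction required = 1.128×10^16 / 1.040×10^18 = 0.0108 → 1.08 %.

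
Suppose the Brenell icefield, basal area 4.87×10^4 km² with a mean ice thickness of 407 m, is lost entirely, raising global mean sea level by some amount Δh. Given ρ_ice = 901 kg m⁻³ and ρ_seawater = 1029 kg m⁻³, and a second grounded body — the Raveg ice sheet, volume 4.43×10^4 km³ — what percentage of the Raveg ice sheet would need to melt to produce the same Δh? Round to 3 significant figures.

≈ 44.7 %

Equal sea-level rise means equal mass of meltwater, i.e. equal mass of ice lost.
Ice mass of Brenell: 1.786×10^16 kg; ice mass of Raveg: 3.991×10^16 kg.
Fraction required = 1.786×10^16 / 3.991×10^16 = 0.447 → 44.7 %.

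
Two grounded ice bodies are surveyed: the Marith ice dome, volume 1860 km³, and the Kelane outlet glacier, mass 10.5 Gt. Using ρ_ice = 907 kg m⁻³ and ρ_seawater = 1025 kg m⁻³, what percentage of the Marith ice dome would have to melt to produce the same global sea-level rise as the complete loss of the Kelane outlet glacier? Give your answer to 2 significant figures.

Equal sea-level rise means equal mass of meltwater, i.e. equal mass of ice lost.
Ice mass of Kelane: 1.050×10^13 kg; ice mass of Marith: 1.687×10^15 kg.
Fraction required = 1.050×10^13 / 1.687×10^15 = 6.22×10^-3 → 0.62 %.

≈ 0.62 %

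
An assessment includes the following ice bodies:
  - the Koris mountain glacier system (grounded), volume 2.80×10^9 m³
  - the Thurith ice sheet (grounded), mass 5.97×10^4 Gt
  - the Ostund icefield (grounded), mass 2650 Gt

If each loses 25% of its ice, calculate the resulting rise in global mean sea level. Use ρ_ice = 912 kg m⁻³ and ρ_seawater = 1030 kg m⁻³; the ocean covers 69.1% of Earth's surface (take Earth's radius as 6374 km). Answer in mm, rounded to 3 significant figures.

Koris: 0.25 × 2.80×10^9 m³ × (912/1030) = 6.198×10^8 m³ of water.
Thurith: 0.25 × 5.97×10^4 Gt = 1.492×10^16 kg; dividing by ρ_w = 1030 kg m⁻³ gives 1.449×10^13 m³ of water.
Ostund: 0.25 × 2650 Gt = 6.625×10^14 kg; dividing by ρ_w = 1030 kg m⁻³ gives 6.432×10^11 m³ of water.
Total added water ≈ 1.513×10^13 m³ over 3.53×10^14 m² → Δh = 0.0429 m = 42.9 mm.

≈ 42.9 mm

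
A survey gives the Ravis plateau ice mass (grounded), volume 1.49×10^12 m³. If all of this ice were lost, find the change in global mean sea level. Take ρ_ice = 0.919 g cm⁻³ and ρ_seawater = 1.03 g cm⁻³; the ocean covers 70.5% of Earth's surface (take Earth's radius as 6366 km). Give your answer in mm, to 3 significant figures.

≈ 3.70 mm

Ravis: 1.49×10^12 m³ × (919/1030) = 1.329×10^12 m³ of water.
Spread over 3.59×10^14 m² of ocean, Δh = 1.329×10^12 / 3.59×10^14 = 3.70×10^-3 m = 3.70 mm.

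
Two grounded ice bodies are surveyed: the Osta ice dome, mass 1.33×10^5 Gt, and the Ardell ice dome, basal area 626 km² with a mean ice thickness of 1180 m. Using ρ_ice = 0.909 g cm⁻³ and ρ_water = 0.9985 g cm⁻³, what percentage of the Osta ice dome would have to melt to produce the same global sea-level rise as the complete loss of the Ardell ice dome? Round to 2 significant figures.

≈ 0.50 %

Equal sea-level rise means equal mass of meltwater, i.e. equal mass of ice lost.
Ice mass of Ardell: 6.715×10^14 kg; ice mass of Osta: 1.330×10^17 kg.
Fraction required = 6.715×10^14 / 1.330×10^17 = 5.05×10^-3 → 0.50 %.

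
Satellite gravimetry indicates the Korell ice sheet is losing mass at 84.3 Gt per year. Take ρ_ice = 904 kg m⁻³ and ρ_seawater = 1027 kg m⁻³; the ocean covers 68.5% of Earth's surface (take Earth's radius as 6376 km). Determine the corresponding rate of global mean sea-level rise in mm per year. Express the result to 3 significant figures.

ρ_w = 1027 kg m⁻³. Annual water volume added = 84.3 Gt / ρ_w = 8.430×10^13 kg / 1027 kg m⁻³ = 8.208×10^10 m³.
Δh per year = 8.208×10^10 / 3.50×10^14 = 2.35×10^-4 m = 0.235 mm.

≈ 0.235 mm/yr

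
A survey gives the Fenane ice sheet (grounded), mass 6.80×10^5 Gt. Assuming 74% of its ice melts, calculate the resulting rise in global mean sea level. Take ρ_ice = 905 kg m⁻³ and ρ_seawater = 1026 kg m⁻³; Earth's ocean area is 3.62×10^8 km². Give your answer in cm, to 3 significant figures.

≈ 135 cm

Fenane: 0.74 × 6.80×10^5 Gt = 5.032×10^17 kg; dividing by ρ_w = 1026 kg m⁻³ gives 4.904×10^14 m³ of water.
Spread over 3.62×10^14 m² of ocean, Δh = 4.904×10^14 / 3.62×10^14 = 1.35 m = 135 cm.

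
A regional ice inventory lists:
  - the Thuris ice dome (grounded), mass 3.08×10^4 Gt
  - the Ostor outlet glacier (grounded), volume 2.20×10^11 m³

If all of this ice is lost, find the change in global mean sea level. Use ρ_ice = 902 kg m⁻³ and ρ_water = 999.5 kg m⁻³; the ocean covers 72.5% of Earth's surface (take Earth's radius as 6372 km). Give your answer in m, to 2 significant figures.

Thuris: 3.08×10^4 Gt = 3.080×10^16 kg; dividing by ρ_w = 999.5 kg m⁻³ gives 3.082×10^13 m³ of water.
Ostor: 2.20×10^11 m³ × (902/999.5) = 1.985×10^11 m³ of water.
Total added water ≈ 3.101×10^13 m³ over 3.70×10^14 m² → Δh = 0.0838 m.

≈ 0.084 m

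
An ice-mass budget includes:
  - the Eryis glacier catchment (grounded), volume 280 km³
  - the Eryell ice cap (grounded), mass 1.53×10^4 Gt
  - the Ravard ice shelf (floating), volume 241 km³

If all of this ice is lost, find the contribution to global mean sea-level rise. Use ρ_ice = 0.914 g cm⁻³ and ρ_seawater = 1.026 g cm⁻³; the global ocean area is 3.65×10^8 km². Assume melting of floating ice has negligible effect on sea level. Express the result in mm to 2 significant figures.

Eryis: 280 km³ × (914/1026) = 249.4 km³ of water.
Eryell: 1.53×10^4 Gt = 1.530×10^16 kg; dividing by ρ_w = 1.026 g cm⁻³ = 1026 kg m⁻³ gives 1.491×10^13 m³ of water.
The Ravard ice shelf is floating and already displaces its own weight of water, so its melt adds essentially nothing to sea level.
Total added water ≈ 1.516×10^13 m³ over 3.65×10^14 m² → Δh = 0.0415 m = 42 mm.

≈ 42 mm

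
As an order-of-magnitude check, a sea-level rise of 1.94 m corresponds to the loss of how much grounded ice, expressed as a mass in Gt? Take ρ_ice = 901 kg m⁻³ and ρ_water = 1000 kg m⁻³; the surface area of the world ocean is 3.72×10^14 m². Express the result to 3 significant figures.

≈ 7.22×10^5 Gt

Required water volume = Δh × A = 1.94 m × 3.72×10^14 m² = 7.217×10^14 m³.
ρ_w = 1000 kg m⁻³, so the mass of water = 7.217×10^14 m³ × 1000 kg m⁻³ = 7.217×10^17 kg = 7.22×10^5 Gt (and the same mass of ice, by conservation).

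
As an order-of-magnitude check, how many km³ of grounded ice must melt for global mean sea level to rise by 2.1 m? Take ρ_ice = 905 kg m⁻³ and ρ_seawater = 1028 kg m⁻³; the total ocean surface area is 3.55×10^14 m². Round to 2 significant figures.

Required water volume = Δh × A = 2.1 m × 3.55×10^14 m² = 7.455×10^14 m³ = 7.455×10^5 km³.
Ice volume = water volume × ρ_w/ρ_ice = 7.455×10^5 × 1028/905 = 8.5×10^5 km³.

≈ 8.5×10^5 km³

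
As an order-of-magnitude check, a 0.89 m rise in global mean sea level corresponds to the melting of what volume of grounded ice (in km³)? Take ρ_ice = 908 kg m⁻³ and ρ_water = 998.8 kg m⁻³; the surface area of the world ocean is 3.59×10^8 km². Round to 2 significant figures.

≈ 3.5×10^5 km³

Required water volume = Δh × A = 0.89 m × 3.59×10^14 m² = 3.195×10^14 m³ = 3.195×10^5 km³.
Ice volume = water volume × ρ_w/ρ_ice = 3.195×10^5 × 998.8/908 = 3.5×10^5 km³.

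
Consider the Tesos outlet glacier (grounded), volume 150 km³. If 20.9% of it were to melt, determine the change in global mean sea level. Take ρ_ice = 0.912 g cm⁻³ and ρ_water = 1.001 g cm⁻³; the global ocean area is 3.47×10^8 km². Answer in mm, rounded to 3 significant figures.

Tesos: 0.209 × 150 km³ × (912/1001) = 28.56 km³ of water.
Spread over 3.47×10^14 m² of ocean, Δh = 2.856×10^10 / 3.47×10^14 = 8.23×10^-5 m = 0.0823 mm.

≈ 0.0823 mm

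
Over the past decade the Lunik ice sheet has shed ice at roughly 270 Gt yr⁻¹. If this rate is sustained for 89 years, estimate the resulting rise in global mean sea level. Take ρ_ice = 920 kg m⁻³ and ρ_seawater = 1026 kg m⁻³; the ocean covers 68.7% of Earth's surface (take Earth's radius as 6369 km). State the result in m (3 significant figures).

Total mass lost = 270 Gt/yr × 89 yr = 2.403×10^4 Gt = 2.403×10^16 kg.
ρ_w = 1026 kg m⁻³, so water volume = 2.403×10^16 / 1026 = 2.342×10^13 m³.
Δh = 2.342×10^13 / 3.50×10^14 = 0.0669 m.

≈ 0.0669 m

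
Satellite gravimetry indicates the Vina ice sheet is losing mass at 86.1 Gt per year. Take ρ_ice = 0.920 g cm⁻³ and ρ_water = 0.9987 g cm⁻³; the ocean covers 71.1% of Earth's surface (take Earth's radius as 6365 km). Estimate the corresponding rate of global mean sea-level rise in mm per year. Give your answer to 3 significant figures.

≈ 0.238 mm/yr

ρ_w = 0.9987 g cm⁻³ = 998.7 kg m⁻³. Annual water volume added = 86.1 Gt / ρ_w = 8.610×10^13 kg / 998.7 kg m⁻³ = 8.621×10^10 m³.
Δh per year = 8.621×10^10 / 3.62×10^14 = 2.38×10^-4 m = 0.238 mm.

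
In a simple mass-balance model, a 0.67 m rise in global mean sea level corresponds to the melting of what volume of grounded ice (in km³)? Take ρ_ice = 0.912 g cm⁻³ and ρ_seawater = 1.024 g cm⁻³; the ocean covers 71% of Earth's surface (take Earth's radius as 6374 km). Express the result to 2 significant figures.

Required water volume = Δh × A = 0.67 m × 3.62×10^14 m² = 2.429×10^14 m³ = 2.429×10^5 km³.
Ice volume = water volume × ρ_w/ρ_ice = 2.429×10^5 × 1024/912 = 2.7×10^5 km³.

≈ 2.7×10^5 km³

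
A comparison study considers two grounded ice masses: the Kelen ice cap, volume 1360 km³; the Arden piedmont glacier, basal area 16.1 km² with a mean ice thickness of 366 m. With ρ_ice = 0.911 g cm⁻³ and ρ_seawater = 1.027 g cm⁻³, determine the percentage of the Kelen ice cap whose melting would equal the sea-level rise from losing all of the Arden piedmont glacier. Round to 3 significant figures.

Equal sea-level rise means equal mass of meltwater, i.e. equal mass of ice lost.
Ice mass of Arden: 5.368×10^12 kg; ice mass of Kelen: 1.239×10^15 kg.
Fraction required = 5.368×10^12 / 1.239×10^15 = 4.33×10^-3 → 0.433 %.

≈ 0.433 %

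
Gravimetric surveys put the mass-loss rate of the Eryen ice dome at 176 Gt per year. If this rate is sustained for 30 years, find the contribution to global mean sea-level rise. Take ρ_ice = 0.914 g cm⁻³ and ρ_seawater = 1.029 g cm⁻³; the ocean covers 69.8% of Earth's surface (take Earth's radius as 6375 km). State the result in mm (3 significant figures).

Total mass lost = 176 Gt/yr × 30 yr = 5280 Gt = 5.280×10^15 kg.
ρ_w = 1.029 g cm⁻³ = 1029 kg m⁻³, so water volume = 5.280×10^15 / 1029 = 5.131×10^12 m³.
Δh = 5.131×10^12 / 3.56×10^14 = 0.0144 m = 14.4 mm.

≈ 14.4 mm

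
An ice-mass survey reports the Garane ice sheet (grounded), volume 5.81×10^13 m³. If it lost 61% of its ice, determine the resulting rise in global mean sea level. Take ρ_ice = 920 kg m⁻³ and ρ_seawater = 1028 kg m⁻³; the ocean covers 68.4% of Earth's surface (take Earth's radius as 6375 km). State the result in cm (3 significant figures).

≈ 9.08 cm

Garane: 0.61 × 5.81×10^13 m³ × (920/1028) = 3.172×10^13 m³ of water.
Spread over 3.49×10^14 m² of ocean, Δh = 3.172×10^13 / 3.49×10^14 = 0.0908 m = 9.08 cm.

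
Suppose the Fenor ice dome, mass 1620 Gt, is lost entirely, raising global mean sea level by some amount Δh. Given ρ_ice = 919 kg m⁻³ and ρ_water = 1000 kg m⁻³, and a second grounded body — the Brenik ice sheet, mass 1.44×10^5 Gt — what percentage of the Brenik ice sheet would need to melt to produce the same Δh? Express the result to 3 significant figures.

≈ 1.12 %

Equal sea-level rise means equal mass of meltwater, i.e. equal mass of ice lost.
Ice mass of Fenor: 1.620×10^15 kg; ice mass of Brenik: 1.440×10^17 kg.
Fraction required = 1.620×10^15 / 1.440×10^17 = 0.0112 → 1.12 %.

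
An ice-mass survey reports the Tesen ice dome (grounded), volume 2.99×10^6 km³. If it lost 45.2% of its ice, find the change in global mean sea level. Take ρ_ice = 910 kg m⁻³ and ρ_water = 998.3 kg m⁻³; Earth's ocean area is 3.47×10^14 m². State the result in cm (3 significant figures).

Tesen: 0.452 × 2.99×10^6 km³ × (910/998.3) = 1.232×10^6 km³ of water.
Spread over 3.47×10^14 m² of ocean, Δh = 1.232×10^15 / 3.47×10^14 = 3.55 m = 355 cm.

≈ 355 cm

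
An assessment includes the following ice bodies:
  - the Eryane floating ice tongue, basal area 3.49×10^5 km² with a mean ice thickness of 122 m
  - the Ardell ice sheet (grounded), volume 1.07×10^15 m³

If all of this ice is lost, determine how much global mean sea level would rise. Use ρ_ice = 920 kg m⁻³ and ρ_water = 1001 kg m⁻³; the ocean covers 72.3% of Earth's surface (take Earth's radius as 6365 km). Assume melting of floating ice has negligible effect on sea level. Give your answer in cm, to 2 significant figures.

≈ 270 cm

The Eryane floating ice tongue is floating and already displaces its own weight of water, so its melt adds essentially nothing to sea level.
Ardell: 1.07×10^15 m³ × (920/1001) = 9.834×10^14 m³ of water.
Total added water ≈ 9.834×10^14 m³ over 3.68×10^14 m² → Δh = 2.67 m = 270 cm.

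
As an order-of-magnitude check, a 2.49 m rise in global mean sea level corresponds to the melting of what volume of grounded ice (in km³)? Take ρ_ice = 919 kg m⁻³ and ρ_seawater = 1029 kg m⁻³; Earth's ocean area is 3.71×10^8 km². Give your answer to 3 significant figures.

≈ 1.03×10^6 km³

Required water volume = Δh × A = 2.49 m × 3.71×10^14 m² = 9.238×10^14 m³ = 9.238×10^5 km³.
Ice volume = water volume × ρ_w/ρ_ice = 9.238×10^5 × 1029/919 = 1.03×10^6 km³.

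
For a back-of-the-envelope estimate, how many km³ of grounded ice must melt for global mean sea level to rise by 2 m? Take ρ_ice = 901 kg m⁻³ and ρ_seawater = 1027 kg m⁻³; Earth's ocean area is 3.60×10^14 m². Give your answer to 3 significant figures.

Required water volume = Δh × A = 2 m × 3.60×10^14 m² = 7.200×10^14 m³ = 7.200×10^5 km³.
Ice volume = water volume × ρ_w/ρ_ice = 7.200×10^5 × 1027/901 = 8.21×10^5 km³.

≈ 8.21×10^5 km³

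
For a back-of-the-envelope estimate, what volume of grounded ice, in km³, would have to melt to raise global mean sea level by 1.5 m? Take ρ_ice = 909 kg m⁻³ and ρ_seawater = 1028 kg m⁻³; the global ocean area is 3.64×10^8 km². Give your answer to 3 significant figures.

Required water volume = Δh × A = 1.5 m × 3.64×10^14 m² = 5.460×10^14 m³ = 5.460×10^5 km³.
Ice volume = water volume × ρ_w/ρ_ice = 5.460×10^5 × 1028/909 = 6.17×10^5 km³.

≈ 6.17×10^5 km³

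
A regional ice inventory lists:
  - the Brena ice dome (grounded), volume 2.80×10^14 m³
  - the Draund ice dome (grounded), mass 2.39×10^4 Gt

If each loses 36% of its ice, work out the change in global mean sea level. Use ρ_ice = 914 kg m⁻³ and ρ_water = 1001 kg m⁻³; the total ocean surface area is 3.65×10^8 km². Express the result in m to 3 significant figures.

≈ 0.276 m

Brena: 0.36 × 2.80×10^14 m³ × (914/1001) = 9.204×10^13 m³ of water.
Draund: 0.36 × 2.39×10^4 Gt = 8.604×10^15 kg; dividing by ρ_w = 1001 kg m⁻³ gives 8.595×10^12 m³ of water.
Total added water ≈ 1.006×10^14 m³ over 3.65×10^14 m² → Δh = 0.276 m.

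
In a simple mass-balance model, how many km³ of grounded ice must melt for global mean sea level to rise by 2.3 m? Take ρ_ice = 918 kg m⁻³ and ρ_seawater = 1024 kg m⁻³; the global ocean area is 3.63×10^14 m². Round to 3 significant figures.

≈ 9.31×10^5 km³

Required water volume = Δh × A = 2.3 m × 3.63×10^14 m² = 8.349×10^14 m³ = 8.349×10^5 km³.
Ice volume = water volume × ρ_w/ρ_ice = 8.349×10^5 × 1024/918 = 9.31×10^5 km³.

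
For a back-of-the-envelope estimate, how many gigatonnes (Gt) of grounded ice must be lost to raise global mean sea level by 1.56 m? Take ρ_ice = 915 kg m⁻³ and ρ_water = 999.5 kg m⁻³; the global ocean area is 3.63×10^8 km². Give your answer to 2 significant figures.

≈ 5.7×10^5 Gt

Required water volume = Δh × A = 1.56 m × 3.63×10^14 m² = 5.663×10^14 m³.
ρ_w = 999.5 kg m⁻³, so the mass of water = 5.663×10^14 m³ × 999.5 kg m⁻³ = 5.660×10^17 kg = 5.7×10^5 Gt (and the same mass of ice, by conservation).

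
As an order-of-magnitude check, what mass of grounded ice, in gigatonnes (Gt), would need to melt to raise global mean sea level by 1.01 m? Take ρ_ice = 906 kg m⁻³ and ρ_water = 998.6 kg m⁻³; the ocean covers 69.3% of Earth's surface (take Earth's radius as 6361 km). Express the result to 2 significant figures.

Required water volume = Δh × A = 1.01 m × 3.52×10^14 m² = 3.559×10^14 m³.
ρ_w = 998.6 kg m⁻³, so the mass of water = 3.559×10^14 m³ × 998.6 kg m⁻³ = 3.554×10^17 kg = 3.6×10^5 Gt (and the same mass of ice, by conservation).

≈ 3.6×10^5 Gt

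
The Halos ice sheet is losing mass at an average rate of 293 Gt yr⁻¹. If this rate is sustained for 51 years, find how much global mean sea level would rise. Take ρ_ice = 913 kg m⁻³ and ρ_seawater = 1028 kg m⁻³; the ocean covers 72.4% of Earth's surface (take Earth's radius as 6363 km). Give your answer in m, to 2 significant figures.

Total mass lost = 293 Gt/yr × 51 yr = 1.494×10^4 Gt = 1.494×10^16 kg.
ρ_w = 1028 kg m⁻³, so water volume = 1.494×10^16 / 1028 = 1.454×10^13 m³.
Δh = 1.454×10^13 / 3.68×10^14 = 0.0395 m.

≈ 0.039 m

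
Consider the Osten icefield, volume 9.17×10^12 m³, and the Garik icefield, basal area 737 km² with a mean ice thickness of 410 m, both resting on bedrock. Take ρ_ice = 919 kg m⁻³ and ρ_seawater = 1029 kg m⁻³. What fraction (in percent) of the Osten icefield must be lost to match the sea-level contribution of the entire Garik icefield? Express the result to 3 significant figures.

Equal sea-level rise means equal mass of meltwater, i.e. equal mass of ice lost.
Ice mass of Garik: 2.777×10^14 kg; ice mass of Osten: 8.427×10^15 kg.
Fraction required = 2.777×10^14 / 8.427×10^15 = 0.0330 → 3.30 %.

≈ 3.30 %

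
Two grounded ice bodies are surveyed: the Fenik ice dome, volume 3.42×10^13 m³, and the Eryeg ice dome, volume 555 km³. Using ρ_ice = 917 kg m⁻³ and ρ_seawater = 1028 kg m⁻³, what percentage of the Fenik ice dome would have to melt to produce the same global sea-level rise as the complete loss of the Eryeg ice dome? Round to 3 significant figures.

≈ 1.62 %

Equal sea-level rise means equal mass of meltwater, i.e. equal mass of ice lost.
Ice mass of Eryeg: 5.089×10^14 kg; ice mass of Fenik: 3.136×10^16 kg.
Fraction required = 5.089×10^14 / 3.136×10^16 = 0.0162 → 1.62 %.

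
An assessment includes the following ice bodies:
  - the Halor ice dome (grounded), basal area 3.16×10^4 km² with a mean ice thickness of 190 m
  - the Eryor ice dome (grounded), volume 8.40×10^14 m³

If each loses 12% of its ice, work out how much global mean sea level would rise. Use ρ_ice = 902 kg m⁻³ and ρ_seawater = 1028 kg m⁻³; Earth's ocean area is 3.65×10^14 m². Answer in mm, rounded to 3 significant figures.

Halor: ice volume = 3.16×10^4 km² × 190 m = 6004 km³; 0.12 × 6004 × (902/1028) = 632.2 km³ of water.
Eryor: 0.12 × 8.40×10^14 m³ × (902/1028) = 8.845×10^13 m³ of water.
Total added water ≈ 8.908×10^13 m³ over 3.65×10^14 m² → Δh = 0.244 m = 244 mm.

≈ 244 mm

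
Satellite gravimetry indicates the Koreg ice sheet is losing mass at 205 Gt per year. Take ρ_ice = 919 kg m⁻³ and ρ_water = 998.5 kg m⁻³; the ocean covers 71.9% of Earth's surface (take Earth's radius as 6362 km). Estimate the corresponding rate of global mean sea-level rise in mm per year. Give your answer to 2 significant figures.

ρ_w = 998.5 kg m⁻³. Annual water volume added = 205 Gt / ρ_w = 2.050×10^14 kg / 998.5 kg m⁻³ = 2.053×10^11 m³.
Δh per year = 2.053×10^11 / 3.66×10^14 = 5.61×10^-4 m = 0.56 mm.

≈ 0.56 mm/yr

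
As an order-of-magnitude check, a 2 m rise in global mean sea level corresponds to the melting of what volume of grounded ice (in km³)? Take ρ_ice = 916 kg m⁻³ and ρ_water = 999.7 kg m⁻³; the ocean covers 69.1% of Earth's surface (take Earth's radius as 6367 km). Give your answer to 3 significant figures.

Required water volume = Δh × A = 2 m × 3.52×10^14 m² = 7.040×10^14 m³ = 7.040×10^5 km³.
Ice volume = water volume × ρ_w/ρ_ice = 7.040×10^5 × 999.7/916 = 7.68×10^5 km³.

≈ 7.68×10^5 km³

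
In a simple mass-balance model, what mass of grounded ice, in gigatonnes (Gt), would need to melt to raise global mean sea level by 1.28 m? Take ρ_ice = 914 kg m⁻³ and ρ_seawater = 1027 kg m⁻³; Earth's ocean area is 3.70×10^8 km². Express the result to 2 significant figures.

Required water volume = Δh × A = 1.28 m × 3.70×10^14 m² = 4.736×10^14 m³.
ρ_w = 1027 kg m⁻³, so the mass of water = 4.736×10^14 m³ × 1027 kg m⁻³ = 4.864×10^17 kg = 4.9×10^5 Gt (and the same mass of ice, by conservation).

≈ 4.9×10^5 Gt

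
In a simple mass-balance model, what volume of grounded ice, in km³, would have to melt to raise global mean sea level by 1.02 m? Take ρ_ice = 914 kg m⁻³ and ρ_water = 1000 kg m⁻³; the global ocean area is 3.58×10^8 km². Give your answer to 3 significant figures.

Required water volume = Δh × A = 1.02 m × 3.58×10^14 m² = 3.652×10^14 m³ = 3.652×10^5 km³.
Ice volume = water volume × ρ_w/ρ_ice = 3.652×10^5 × 1000/914 = 4.00×10^5 km³.

≈ 4.00×10^5 km³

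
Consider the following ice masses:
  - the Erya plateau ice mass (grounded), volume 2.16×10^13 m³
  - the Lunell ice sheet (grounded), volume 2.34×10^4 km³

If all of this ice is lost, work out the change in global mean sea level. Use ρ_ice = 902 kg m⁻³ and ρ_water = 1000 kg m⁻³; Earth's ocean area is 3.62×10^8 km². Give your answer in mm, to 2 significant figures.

Erya: 2.16×10^13 m³ × (902/1000) = 1.948×10^13 m³ of water.
Lunell: 2.34×10^4 km³ × (902/1000) = 2.111×10^4 km³ of water.
Total added water ≈ 4.059×10^13 m³ over 3.62×10^14 m² → Δh = 0.112 m = 110 mm.

≈ 110 mm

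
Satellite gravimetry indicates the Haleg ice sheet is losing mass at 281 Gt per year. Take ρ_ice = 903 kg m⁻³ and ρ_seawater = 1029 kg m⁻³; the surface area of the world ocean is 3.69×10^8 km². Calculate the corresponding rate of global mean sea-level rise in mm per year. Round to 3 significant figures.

ρ_w = 1029 kg m⁻³. Annual water volume added = 281 Gt / ρ_w = 2.810×10^14 kg / 1029 kg m⁻³ = 2.731×10^11 m³.
Δh per year = 2.731×10^11 / 3.69×10^14 = 7.40×10^-4 m = 0.740 mm.

≈ 0.740 mm/yr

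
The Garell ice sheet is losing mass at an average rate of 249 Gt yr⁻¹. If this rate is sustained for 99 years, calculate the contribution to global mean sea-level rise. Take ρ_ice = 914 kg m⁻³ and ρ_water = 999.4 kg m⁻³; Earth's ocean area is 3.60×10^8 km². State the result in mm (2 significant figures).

Total mass lost = 249 Gt/yr × 99 yr = 2.465×10^4 Gt = 2.465×10^16 kg.
ρ_w = 999.4 kg m⁻³, so water volume = 2.465×10^16 / 999.4 = 2.467×10^13 m³.
Δh = 2.467×10^13 / 3.60×10^14 = 0.0685 m = 69 mm.

≈ 69 mm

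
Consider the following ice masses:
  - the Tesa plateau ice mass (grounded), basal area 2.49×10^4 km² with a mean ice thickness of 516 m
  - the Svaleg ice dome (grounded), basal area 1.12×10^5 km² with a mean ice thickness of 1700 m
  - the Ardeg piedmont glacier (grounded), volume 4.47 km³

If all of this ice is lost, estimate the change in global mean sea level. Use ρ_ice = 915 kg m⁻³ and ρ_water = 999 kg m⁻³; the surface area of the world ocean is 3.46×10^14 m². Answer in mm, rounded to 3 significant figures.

≈ 538 mm

Tesa: ice volume = 2.49×10^4 km² × 516 m = 1.285×10^4 km³; 1.285×10^4 × (915/999) = 1.177×10^4 km³ of water.
Svaleg: ice volume = 1.12×10^5 km² × 1700 m = 1.904×10^5 km³; 1.904×10^5 × (915/999) = 1.744×10^5 km³ of water.
Ardeg: 4.47 km³ × (915/999) = 4.094 km³ of water.
Total added water ≈ 1.862×10^14 m³ over 3.46×10^14 m² → Δh = 0.538 m = 538 mm.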